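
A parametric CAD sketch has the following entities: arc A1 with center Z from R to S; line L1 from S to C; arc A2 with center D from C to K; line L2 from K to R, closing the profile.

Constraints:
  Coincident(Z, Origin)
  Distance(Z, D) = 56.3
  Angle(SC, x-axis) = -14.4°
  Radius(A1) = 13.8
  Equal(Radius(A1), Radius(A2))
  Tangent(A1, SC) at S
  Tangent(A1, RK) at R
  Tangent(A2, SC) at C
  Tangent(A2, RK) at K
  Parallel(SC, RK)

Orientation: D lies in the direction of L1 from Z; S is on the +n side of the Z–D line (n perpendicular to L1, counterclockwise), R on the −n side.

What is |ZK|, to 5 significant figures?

57.967

The slot axis is L1's direction at -14.4°, so u = (cos -14.4°, sin -14.4°) = (0.96858, -0.24869) and n = (−sin -14.4°, cos -14.4°) = (0.24869, 0.96858). Z is at the origin and D lies 56.3 along u from Z, so D = 56.3·u = (54.531, -14.001). Tangency of A1 to both parallel lines with radius 13.8 puts S and R at Z ± 13.8·n: S = (3.4319, 13.366), R = (-3.4319, -13.366). Equal radii place C and K the same way about D: C = D + 13.8·n = (57.963, -0.63479), K = D − 13.8·n = (51.099, -27.368). Then |ZK| = |K − Z| = 57.967.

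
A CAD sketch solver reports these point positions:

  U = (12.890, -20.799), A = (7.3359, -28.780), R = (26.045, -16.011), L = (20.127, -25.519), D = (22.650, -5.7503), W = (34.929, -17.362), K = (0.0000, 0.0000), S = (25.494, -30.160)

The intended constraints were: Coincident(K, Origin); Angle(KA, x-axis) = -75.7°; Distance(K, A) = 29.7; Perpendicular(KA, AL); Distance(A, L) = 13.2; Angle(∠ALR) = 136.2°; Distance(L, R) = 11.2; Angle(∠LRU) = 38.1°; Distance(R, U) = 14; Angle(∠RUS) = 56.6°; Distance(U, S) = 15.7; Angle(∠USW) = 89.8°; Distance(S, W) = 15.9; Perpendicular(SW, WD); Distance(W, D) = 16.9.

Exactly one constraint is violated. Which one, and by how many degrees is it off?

Perpendicular(SW, WD) — off by 7.00°.

K = (0.00, 0.00) ✓; KA at -75.70° ✓; |KA| = 29.70 ✓; ∠(KA, AL) = 90.00° ✓; |AL| = 13.20 ✓; ∠ALR = 136.2° ✓; |LR| = 11.20 ✓; ∠LRU = 38.10° ✓; |RU| = 14.00 ✓; ∠RUS = 56.60° ✓; |US| = 15.70 ✓; ∠USW = 89.80° ✓; |SW| = 15.90 ✓; ∠(SW, WD) = 83.00° ✗; |WD| = 16.90 ✓.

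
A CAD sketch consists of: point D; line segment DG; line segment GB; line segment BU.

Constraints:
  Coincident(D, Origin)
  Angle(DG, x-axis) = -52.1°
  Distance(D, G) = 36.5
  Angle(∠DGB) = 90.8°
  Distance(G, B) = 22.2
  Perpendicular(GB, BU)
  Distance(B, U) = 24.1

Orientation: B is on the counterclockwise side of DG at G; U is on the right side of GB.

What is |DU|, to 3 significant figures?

64.7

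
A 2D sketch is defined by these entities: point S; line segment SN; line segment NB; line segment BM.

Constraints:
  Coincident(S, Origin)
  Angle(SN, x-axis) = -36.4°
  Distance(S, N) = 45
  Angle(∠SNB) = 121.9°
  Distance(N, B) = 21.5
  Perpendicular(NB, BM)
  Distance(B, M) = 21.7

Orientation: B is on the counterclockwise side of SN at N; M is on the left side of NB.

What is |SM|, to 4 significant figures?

48.19

S is at the origin; SN runs at -36.4° with length 45.0, so N = 45.0·(cos -36.4°, sin -36.4°) = (36.22, -26.70). ∠SNB = 121.9°, so NB runs at -36.4° + (180° − 121.9°) = 21.70° from the x-axis; with |NB| = 21.5, B = N + 21.5·(cos 21.70°, sin 21.70°) = (56.20, -18.75). NB ⟂ BM; with |BM| = 21.7 on the left of NB, M = B + 21.7·(-0.3697, 0.9291) = (48.17, 1.408). Then |SM| = |M − S| = 48.19.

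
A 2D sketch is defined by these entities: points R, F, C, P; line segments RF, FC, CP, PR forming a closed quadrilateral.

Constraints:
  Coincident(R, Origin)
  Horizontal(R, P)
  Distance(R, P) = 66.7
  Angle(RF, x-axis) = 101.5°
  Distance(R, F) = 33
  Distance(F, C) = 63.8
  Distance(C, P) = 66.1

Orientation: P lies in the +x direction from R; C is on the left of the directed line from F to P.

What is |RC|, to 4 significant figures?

80.35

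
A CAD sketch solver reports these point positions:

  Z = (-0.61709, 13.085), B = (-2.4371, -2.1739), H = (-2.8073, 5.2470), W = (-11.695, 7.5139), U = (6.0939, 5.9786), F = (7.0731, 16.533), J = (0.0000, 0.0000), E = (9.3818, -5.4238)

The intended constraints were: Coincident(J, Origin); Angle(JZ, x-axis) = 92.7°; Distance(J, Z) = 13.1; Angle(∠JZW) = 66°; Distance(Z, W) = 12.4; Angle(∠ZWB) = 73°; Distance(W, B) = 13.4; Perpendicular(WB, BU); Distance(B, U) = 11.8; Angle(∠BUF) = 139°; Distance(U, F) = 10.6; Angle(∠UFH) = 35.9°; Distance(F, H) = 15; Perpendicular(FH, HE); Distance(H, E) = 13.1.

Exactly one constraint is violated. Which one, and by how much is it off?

Distance(H, E) = 13.1 — off by 3.10.

J = (0.00, 0.00) ✓; JZ at 92.70° ✓; |JZ| = 13.10 ✓; ∠JZW = 66.00° ✓; |ZW| = 12.40 ✓; ∠ZWB = 73.00° ✓; |WB| = 13.40 ✓; ∠(WB, BU) = 90.00° ✓; |BU| = 11.80 ✓; ∠BUF = 139.0° ✓; |UF| = 10.60 ✓; ∠UFH = 35.90° ✓; |FH| = 15.00 ✓; ∠(FH, HE) = 90.00° ✓; |HE| = 16.20 ✗.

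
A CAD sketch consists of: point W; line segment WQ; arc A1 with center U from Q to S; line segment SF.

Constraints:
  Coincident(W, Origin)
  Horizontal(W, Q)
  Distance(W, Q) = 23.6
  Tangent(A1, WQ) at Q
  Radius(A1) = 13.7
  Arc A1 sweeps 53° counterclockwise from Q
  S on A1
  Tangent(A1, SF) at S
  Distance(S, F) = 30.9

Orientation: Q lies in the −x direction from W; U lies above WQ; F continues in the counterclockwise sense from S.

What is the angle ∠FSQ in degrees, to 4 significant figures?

153.5°

On A1, Q sits at bearing -90° from U; a 53° counterclockwise sweep puts S at bearing -37°, so S = U + 13.7·(cos -37°, sin -37°) = (-12.66, 5.455). Since A1 is tangent to SF there, US ⟂ SF, so SF runs along (−sin -37°, cos -37°); with |SF| = 30.9, F = (5.937, 30.13). Then cos ∠FSQ = SF·SQ / (|SF||SQ|), giving 153.5°.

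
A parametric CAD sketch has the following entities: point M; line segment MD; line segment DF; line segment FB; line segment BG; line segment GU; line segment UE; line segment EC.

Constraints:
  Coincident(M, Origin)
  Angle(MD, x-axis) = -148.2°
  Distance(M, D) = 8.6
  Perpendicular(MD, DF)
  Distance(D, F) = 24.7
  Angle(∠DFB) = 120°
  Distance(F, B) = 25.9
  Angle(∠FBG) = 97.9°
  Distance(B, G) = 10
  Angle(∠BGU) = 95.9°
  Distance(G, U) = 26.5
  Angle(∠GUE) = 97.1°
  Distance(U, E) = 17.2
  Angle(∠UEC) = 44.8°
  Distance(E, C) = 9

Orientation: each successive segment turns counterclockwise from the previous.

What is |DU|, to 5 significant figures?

14.819

M is at the origin; MD runs at -148.2° with length 8.6, so D = (-7.3091, -4.5318). MD ⟂ DF, so DF runs at -58.200°; with |DF| = 24.7, F = (5.7067, -25.524). ∠DFB = 120.0° gives FB at 1.8000° from the x-axis; with |FB| = 25.9, B = (31.594, -24.711). ∠FBG = 97.9° gives BG at 83.900° from the x-axis; with |BG| = 10.0, G = (32.657, -14.767). ∠BGU = 95.9° gives GU at 168.00° from the x-axis; with |GU| = 26.5, U = (6.7357, -9.2576). Then |DU| = |U − D| = 14.819.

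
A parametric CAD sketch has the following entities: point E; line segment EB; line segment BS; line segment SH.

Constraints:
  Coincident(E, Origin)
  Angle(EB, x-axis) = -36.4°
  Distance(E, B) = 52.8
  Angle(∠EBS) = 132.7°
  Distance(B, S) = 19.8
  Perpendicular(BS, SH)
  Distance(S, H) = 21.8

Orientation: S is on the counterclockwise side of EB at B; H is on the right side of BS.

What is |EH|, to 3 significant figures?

82.2

E is at the origin; EB runs at -36.4° with length 52.8, so B = 52.8·(cos -36.4°, sin -36.4°) = (42.5, -31.3). ∠EBS = 132.7°, so BS runs at -36.4° + (180° − 132.7°) = 10.9° from the x-axis; with |BS| = 19.8, S = B + 19.8·(cos 10.9°, sin 10.9°) = (61.9, -27.6). BS ⟂ SH; with |SH| = 21.8 on the right of BS, H = S + 21.8·(0.189, -0.982) = (66.1, -49.0). Then |EH| = |H − E| = 82.2.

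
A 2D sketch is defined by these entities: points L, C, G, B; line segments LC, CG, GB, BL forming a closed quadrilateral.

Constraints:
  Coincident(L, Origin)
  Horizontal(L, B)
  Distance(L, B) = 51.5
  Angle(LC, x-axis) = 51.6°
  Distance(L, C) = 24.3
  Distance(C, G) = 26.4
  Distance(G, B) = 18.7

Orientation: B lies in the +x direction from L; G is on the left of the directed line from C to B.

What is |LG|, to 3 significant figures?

44.1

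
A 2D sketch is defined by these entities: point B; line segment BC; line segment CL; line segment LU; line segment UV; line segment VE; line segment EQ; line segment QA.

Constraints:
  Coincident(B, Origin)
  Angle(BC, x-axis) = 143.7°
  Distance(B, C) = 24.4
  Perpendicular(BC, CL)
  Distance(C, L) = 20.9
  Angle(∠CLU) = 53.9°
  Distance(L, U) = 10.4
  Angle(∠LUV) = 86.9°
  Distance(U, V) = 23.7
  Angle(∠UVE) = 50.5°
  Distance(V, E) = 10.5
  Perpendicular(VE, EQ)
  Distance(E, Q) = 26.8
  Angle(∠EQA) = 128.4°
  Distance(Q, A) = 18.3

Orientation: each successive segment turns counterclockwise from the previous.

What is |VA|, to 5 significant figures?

38.360

The perpendicularity gives EQ at right angles to VE, so EQ runs at -47.600°; with |EQ| = 26.8, Q = (-12.519, -5.6362). ∠EQA = 128.4° gives QA at 4.0000° from the x-axis; with |QA| = 18.3, A = (5.7361, -4.3597). Then |VA| = |A − V| = 38.360.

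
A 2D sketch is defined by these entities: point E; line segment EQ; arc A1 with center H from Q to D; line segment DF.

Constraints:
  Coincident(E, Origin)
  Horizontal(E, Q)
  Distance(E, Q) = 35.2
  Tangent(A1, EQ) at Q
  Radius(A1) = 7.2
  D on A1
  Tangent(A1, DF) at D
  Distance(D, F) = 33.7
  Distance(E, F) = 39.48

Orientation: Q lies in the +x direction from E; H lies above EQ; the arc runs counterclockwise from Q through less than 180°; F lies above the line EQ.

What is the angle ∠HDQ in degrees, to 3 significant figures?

22.3°

Checks: |EQ| = 35.20 ✓; |HD| = 7.200 ✓; ∠(HD, DF) = 90.00° ✓; |DF| = 33.70 ✓; |EF| = 39.48 ✓.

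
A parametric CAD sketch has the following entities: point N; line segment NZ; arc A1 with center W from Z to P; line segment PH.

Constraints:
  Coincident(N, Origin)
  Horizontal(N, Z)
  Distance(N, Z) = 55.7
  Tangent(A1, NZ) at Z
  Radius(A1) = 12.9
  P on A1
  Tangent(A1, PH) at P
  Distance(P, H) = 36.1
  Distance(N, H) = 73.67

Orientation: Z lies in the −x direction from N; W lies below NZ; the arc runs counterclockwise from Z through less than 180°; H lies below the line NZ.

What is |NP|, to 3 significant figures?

69.9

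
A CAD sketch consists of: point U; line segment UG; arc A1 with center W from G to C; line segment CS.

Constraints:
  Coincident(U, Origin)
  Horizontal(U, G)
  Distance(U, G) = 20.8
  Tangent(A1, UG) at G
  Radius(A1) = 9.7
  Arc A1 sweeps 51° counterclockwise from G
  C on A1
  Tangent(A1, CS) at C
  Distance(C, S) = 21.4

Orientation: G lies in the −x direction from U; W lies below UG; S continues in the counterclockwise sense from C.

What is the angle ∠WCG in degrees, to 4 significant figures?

64.50°

U is at the origin; U and G share the same y with |UG| = 20.8 and G on the −x side, so G = (-20.80, 0.000). Since A1 is tangent to UG there, WG ⟂ UG, so W = G + (0, -9.7) = (-20.80, -9.700). On A1, G sits at bearing 90° from W; a 51° counterclockwise sweep puts C at bearing 141°, so C = W + 9.7·(cos 141°, sin 141°) = (-28.34, -3.596). Then cos ∠WCG = CW·CG / (|CW||CG|), giving 64.50°.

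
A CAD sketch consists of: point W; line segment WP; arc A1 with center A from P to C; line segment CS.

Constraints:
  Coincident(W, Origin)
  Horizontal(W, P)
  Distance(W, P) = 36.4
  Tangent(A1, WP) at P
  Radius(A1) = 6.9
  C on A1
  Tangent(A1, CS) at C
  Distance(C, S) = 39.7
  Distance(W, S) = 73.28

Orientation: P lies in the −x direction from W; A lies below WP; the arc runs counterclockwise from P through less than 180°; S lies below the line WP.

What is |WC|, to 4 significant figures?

42.37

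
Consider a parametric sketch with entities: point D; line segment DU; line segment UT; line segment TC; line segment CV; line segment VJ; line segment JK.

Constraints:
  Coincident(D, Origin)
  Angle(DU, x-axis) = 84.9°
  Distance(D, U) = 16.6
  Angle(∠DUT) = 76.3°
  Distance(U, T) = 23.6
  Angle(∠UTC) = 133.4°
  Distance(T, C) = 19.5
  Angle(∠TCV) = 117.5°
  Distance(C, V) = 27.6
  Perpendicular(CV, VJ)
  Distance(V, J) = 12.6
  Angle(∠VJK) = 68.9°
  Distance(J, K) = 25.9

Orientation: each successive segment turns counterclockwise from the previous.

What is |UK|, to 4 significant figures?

36.63

D is at the origin; DU runs at 84.9° with length 16.6, so U = (1.476, 16.53). ∠DUT = 76.3° gives UT at -171.4° from the x-axis; with |UT| = 23.6, T = (-21.86, 13.01). ∠UTC = 133.4° gives TC at -124.8° from the x-axis; with |TC| = 19.5, C = (-32.99, -3.007). ∠TCV = 117.5° gives CV at -62.30° from the x-axis; with |CV| = 27.6, V = (-20.16, -27.44). CV ⟂ VJ, so VJ runs at 27.70°; with |VJ| = 12.6, J = (-9.002, -21.59). ∠VJK = 68.9° gives JK at 138.8° from the x-axis; with |JK| = 25.9, K = (-28.49, -4.527). Then |UK| = |K − U| = 36.63.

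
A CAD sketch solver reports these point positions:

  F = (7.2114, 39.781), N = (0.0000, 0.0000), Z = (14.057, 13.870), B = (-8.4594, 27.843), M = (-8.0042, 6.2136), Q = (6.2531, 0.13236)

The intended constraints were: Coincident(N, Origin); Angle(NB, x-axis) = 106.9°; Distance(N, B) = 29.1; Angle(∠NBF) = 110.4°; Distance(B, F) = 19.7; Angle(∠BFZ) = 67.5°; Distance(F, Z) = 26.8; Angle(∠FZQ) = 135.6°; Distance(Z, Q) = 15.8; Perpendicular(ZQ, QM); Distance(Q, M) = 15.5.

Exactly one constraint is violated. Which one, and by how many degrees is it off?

Perpendicular(ZQ, QM) — off by 6.50°.

N = (0.00, 0.00) ✓; NB at 106.9° ✓; |NB| = 29.10 ✓; ∠NBF = 110.4° ✓; |BF| = 19.70 ✓; ∠BFZ = 67.50° ✓; |FZ| = 26.80 ✓; ∠FZQ = 135.6° ✓; |ZQ| = 15.80 ✓; ∠(ZQ, QM) = 83.50° ✗; |QM| = 15.50 ✓.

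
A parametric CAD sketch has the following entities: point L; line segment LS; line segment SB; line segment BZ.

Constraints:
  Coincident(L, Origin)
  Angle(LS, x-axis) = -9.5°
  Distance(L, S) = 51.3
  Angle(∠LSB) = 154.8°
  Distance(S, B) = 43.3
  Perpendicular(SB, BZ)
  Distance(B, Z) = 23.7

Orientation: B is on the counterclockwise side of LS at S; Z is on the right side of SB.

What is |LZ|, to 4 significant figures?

100.6

L is at the origin; LS runs at -9.5° with length 51.3, so S = 51.3·(cos -9.5°, sin -9.5°) = (50.60, -8.467). ∠LSB = 154.8°, so SB runs at -9.5° + (180° − 154.8°) = 15.70° from the x-axis; with |SB| = 43.3, B = S + 43.3·(cos 15.70°, sin 15.70°) = (92.28, 3.250). SB ⟂ BZ; with |BZ| = 23.7 on the right of SB, Z = B + 23.7·(0.2706, -0.9627) = (98.69, -19.57). Then |LZ| = |Z − L| = 100.6.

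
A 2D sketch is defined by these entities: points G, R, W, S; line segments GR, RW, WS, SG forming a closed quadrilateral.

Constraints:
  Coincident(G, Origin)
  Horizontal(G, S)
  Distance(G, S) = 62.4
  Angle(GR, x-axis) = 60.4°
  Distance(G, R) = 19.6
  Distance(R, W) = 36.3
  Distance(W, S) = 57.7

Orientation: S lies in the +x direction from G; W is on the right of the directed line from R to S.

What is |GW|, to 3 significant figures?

20.8

Checks: |RW| = 36.30 ✓; |WS| = 57.70 ✓.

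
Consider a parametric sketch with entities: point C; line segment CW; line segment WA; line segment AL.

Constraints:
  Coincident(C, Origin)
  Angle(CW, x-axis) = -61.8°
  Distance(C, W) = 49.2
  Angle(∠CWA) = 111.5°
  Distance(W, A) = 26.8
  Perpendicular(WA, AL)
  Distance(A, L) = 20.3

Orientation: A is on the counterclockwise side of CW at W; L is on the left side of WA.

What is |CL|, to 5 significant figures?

51.565

∠CWA = 111.5°, so WA runs at -61.8° + (180° − 111.5°) = 6.7000° from the x-axis; with |WA| = 26.8, A = W + 26.8·(cos 6.7000°, sin 6.7000°) = (49.866, -40.233). WA ⟂ AL; with |AL| = 20.3 on the left of WA, L = A + 20.3·(-0.11667, 0.99317) = (47.498, -20.072). Then |CL| = |L − C| = 51.565.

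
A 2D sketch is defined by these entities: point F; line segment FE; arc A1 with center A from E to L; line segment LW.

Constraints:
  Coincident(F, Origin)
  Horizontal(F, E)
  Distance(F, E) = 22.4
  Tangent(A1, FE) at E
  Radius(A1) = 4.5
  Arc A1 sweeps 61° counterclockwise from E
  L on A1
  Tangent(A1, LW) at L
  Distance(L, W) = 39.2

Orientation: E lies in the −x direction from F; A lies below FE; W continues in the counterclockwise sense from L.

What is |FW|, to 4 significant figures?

58.27

F is at the origin; FE is horizontal with |FE| = 22.4 and E on the −x side, so E = (-22.40, 0.000). The tangent condition forces AE to be normal to FE, so A = E + (0, -4.5) = (-22.40, -4.500). On A1, E sits at bearing 90° from A; a 61° counterclockwise sweep puts L at bearing 151°, so L = A + 4.5·(cos 151°, sin 151°) = (-26.34, -2.318). A1 meets LW tangentially, so AL is at right angles to LW, so LW runs along (−sin 151°, cos 151°); with |LW| = 39.2, W = (-45.34, -36.60). Then |FW| = |W − F| = 58.27.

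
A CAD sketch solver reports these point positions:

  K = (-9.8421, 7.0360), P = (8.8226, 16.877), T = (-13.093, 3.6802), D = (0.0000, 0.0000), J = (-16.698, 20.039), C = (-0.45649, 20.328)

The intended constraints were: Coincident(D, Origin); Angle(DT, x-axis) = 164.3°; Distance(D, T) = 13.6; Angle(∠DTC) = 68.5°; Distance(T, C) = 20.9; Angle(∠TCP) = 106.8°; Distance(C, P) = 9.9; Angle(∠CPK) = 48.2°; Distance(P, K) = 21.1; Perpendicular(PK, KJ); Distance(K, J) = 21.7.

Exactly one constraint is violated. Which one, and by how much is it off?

Distance(K, J) = 21.7 — off by 7.00.

D = (0.00, 0.00) ✓; DT at 164.3° ✓; |DT| = 13.60 ✓; ∠DTC = 68.50° ✓; |TC| = 20.90 ✓; ∠TCP = 106.8° ✓; |CP| = 9.900 ✓; ∠CPK = 48.20° ✓; |PK| = 21.10 ✓; ∠(PK, KJ) = 90.00° ✓; |KJ| = 14.70 ✗.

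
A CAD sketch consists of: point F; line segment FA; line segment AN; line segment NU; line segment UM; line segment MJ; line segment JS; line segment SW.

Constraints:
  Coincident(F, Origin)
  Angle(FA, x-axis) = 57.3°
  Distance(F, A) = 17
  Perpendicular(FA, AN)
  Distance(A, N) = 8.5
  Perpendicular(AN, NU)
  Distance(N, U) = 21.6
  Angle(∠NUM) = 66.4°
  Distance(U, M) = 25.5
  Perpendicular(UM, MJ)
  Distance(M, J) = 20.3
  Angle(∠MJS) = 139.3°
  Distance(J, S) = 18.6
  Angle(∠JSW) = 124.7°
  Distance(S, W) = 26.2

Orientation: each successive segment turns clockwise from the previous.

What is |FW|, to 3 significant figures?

38.1

F is at the origin; FA runs at 57.3° with length 17.0, so A = (9.18, 14.3). FA is perpendicular to AN, so AN runs at -32.7°; with |AN| = 8.5, N = (16.3, 9.71). AN ⟂ NU, so NU runs at -123°; with |NU| = 21.6, U = (4.67, -8.46). ∠NUM = 66.4° gives UM at 124° from the x-axis; with |UM| = 25.5, M = (-9.48, 12.8). The perpendicularity gives MJ at right angles to UM, so MJ runs at 33.7°; with |MJ| = 20.3, J = (7.41, 24.0). ∠MJS = 139.3° gives JS at -7.00° from the x-axis; with |JS| = 18.6, S = (25.9, 21.7). ∠JSW = 124.7° gives SW at -62.3° from the x-axis; with |SW| = 26.2, W = (38.0, -1.45). Then |FW| = |W − F| = 38.1.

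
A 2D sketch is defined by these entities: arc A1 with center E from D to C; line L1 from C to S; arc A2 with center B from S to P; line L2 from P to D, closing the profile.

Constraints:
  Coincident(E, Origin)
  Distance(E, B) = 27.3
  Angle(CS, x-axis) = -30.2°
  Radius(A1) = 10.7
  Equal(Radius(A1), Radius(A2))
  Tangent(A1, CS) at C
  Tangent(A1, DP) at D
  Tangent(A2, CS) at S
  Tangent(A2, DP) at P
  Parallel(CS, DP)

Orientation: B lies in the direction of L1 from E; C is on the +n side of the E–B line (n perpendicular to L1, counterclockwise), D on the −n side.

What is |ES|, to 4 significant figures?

29.32

The slot axis is L1's direction at -30.2°, so u = (cos -30.2°, sin -30.2°) = (0.8643, -0.5030) and n = (−sin -30.2°, cos -30.2°) = (0.5030, 0.8643). E is at the origin and B lies 27.3 along u from E, so B = 27.3·u = (23.59, -13.73). Tangency of A1 to both parallel lines with radius 10.7 puts C and D at E ± 10.7·n: C = (5.382, 9.248), D = (-5.382, -9.248). Equal radii place S and P the same way about B: S = B + 10.7·n = (28.98, -4.485), P = B − 10.7·n = (18.21, -22.98). Then |ES| = |S − E| = 29.32.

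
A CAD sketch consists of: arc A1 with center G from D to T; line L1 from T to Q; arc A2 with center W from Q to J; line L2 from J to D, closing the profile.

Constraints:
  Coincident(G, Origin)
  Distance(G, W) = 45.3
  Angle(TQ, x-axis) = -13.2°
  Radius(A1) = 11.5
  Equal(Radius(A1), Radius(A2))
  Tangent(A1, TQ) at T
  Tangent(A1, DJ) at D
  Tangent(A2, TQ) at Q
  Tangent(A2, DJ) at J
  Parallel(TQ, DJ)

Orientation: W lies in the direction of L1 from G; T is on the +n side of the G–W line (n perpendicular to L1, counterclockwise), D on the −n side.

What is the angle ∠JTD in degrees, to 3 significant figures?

63.1°

The slot axis is L1's direction at -13.2°, so u = (cos -13.2°, sin -13.2°) = (0.974, -0.228) and n = (−sin -13.2°, cos -13.2°) = (0.228, 0.974). G is at the origin and W lies 45.3 along u from G, so W = 45.3·u = (44.1, -10.3). Tangency of A1 to both parallel lines with radius 11.5 puts T and D at G ± 11.5·n: T = (2.63, 11.2), D = (-2.63, -11.2). Equal radii place Q and J the same way about W: Q = W + 11.5·n = (46.7, 0.852), J = W − 11.5·n = (41.5, -21.5). Then cos ∠JTD = TJ·TD / (|TJ||TD|), giving 63.1°.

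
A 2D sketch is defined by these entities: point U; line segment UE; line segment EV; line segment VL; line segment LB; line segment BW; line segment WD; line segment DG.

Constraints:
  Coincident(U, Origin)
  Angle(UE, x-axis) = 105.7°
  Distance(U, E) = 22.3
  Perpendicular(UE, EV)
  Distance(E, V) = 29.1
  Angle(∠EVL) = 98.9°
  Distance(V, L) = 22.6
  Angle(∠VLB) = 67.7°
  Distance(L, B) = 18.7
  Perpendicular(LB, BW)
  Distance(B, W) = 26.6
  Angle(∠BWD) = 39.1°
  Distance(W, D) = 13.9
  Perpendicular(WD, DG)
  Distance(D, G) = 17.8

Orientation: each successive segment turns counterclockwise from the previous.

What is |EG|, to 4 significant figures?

16.26

U is at the origin; UE runs at 105.7° with length 22.3, so E = (-6.034, 21.47). UE is perpendicular to EV, so EV runs at -164.3°; with |EV| = 29.1, V = (-34.05, 13.59). ∠EVL = 98.9° gives VL at -83.20° from the x-axis; with |VL| = 22.6, L = (-31.37, -8.847). ∠VLB = 67.7° gives LB at 29.10° from the x-axis; with |LB| = 18.7, B = (-15.03, 0.2470). The perpendicularity gives BW at right angles to LB, so BW runs at 119.1°; with |BW| = 26.6, W = (-27.97, 23.49). ∠BWD = 39.1° gives WD at -100.0° from the x-axis; with |WD| = 13.9, D = (-30.38, 9.801). WD is perpendicular to DG, so DG runs at -10.00°; with |DG| = 17.8, G = (-12.85, 6.710). Then |EG| = |G − E| = 16.26.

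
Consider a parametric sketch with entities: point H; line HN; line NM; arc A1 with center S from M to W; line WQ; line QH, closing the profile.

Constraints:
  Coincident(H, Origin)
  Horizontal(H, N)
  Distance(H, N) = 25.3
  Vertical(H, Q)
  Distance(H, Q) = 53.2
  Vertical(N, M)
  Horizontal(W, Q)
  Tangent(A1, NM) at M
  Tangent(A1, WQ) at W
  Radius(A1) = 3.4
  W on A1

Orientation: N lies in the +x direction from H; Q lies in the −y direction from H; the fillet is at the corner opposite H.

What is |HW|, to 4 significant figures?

57.53

H is at the origin; HN is horizontal with |HN| = 25.3 and N on the +x side, so N = (25.30, 0.000). HQ is vertical with |HQ| = 53.2 and Q on the −y side, so Q = (0.000, -53.20). The virtual corner opposite H is at (25.30, -53.20). Tangency of A1 to NM means the radius SM is perpendicular to NM and A1 meets WQ tangentially, so SW is at right angles to WQ, with radius 3.4, so the center S sits 3.4 in from both sides at S = (21.90, -49.80). That places the tangent points at M = (25.30, -49.80) on NM and W = (21.90, -53.20) on WQ. Then |HW| = |W − H| = 57.53.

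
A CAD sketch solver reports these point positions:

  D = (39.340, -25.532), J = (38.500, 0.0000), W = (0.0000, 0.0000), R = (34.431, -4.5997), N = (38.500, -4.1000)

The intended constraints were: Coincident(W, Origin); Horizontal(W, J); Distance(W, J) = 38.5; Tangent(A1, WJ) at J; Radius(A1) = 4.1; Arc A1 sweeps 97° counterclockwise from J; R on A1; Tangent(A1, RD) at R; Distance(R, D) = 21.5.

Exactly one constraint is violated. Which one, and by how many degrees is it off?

Tangent(A1, RD) at R — off by 6.20°.

W = (0.00, 0.00) ✓; W.y = 0.00, J.y = 0.00 ✓; |WJ| = 38.50 ✓; ∠(NJ, JW) = 90.00° ✓; |NJ| = 4.100 ✓; bearing(N→R) − bearing(N→J) = 97.00° ✓; |NR| = 4.100 ✓; ∠(NR, RD) = 83.80° ✗; |RD| = 21.50 ✓.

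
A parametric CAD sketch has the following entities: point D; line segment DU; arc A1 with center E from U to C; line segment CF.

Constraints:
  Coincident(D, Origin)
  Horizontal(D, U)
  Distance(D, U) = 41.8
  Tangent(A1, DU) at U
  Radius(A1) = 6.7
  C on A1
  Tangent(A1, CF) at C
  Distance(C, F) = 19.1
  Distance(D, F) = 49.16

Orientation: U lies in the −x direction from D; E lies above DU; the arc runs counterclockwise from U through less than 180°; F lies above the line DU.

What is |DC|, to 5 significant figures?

36.462

Checks: D = (0.00, 0.00) ✓; |EC| = 6.700 ✓; ∠(EC, CF) = 90.00° ✓; |CF| = 19.10 ✓; |DF| = 49.16 ✓.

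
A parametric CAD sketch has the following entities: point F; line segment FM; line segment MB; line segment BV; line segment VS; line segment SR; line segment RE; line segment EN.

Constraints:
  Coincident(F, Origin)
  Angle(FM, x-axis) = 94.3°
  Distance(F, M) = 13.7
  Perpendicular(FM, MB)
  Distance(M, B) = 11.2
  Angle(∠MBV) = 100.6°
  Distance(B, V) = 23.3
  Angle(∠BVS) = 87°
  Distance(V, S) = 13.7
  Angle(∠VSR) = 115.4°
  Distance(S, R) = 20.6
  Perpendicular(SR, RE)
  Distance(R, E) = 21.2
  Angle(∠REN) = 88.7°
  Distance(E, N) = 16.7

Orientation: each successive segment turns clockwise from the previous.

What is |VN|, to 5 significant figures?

12.922

F is at the origin; FM runs at 94.3° with length 13.7, so M = (-1.0272, 13.661). FM is perpendicular to MB, so MB runs at 4.3000°; with |MB| = 11.2, B = (10.141, 14.501). ∠MBV = 100.6° gives BV at -75.100° from the x-axis; with |BV| = 23.3, V = (16.132, -8.0154). ∠BVS = 87.0° gives VS at -168.10° from the x-axis; with |VS| = 13.7, S = (2.7269, -10.840). ∠VSR = 115.4° gives SR at 127.30° from the x-axis; with |SR| = 20.6, R = (-9.7565, 5.5464). SR is perpendicular to RE, so RE runs at 37.300°; with |RE| = 21.2, E = (7.1076, 18.393). ∠REN = 88.7° gives EN at -54.000° from the x-axis; with |EN| = 16.7, N = (16.924, 4.8828). Then |VN| = |N − V| = 12.922.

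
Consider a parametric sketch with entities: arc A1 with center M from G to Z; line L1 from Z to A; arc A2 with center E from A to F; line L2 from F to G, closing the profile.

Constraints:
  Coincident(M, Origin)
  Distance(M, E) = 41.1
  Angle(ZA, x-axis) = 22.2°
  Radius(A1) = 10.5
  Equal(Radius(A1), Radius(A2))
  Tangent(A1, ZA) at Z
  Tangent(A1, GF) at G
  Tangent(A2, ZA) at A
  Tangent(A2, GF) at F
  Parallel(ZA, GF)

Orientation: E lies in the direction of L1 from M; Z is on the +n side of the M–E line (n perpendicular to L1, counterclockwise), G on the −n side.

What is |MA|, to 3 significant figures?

42.4

The slot axis is L1's direction at 22.2°, so u = (cos 22.2°, sin 22.2°) = (0.926, 0.378) and n = (−sin 22.2°, cos 22.2°) = (-0.378, 0.926). M is at the origin and E lies 41.1 along u from M, so E = 41.1·u = (38.1, 15.5). Tangency of A1 to both parallel lines with radius 10.5 puts Z and G at M ± 10.5·n: Z = (-3.97, 9.72), G = (3.97, -9.72). Equal radii place A and F the same way about E: A = E + 10.5·n = (34.1, 25.3), F = E − 10.5·n = (42.0, 5.81). Then |MA| = |A − M| = 42.4.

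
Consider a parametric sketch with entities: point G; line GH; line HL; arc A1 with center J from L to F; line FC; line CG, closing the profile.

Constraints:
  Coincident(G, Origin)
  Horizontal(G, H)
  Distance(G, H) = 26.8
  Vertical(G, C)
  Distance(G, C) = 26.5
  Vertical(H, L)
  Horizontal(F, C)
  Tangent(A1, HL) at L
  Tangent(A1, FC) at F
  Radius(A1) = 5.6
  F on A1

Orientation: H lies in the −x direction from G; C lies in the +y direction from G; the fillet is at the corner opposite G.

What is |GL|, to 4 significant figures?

33.99

G is at the origin; G and H share the same y with |GH| = 26.8 and H on the −x side, so H = (-26.80, 0.000). G and C share the same x with |GC| = 26.5 and C on the +y side, so C = (0.000, 26.50). The virtual corner opposite G is at (-26.80, 26.50). The tangent condition forces JL to be normal to HL and since A1 is tangent to FC there, JF ⟂ FC, with radius 5.6, so the center J sits 5.6 in from both sides at J = (-21.20, 20.90). That places the tangent points at L = (-26.80, 20.90) on HL and F = (-21.20, 26.50) on FC. Then |GL| = |L − G| = 33.99.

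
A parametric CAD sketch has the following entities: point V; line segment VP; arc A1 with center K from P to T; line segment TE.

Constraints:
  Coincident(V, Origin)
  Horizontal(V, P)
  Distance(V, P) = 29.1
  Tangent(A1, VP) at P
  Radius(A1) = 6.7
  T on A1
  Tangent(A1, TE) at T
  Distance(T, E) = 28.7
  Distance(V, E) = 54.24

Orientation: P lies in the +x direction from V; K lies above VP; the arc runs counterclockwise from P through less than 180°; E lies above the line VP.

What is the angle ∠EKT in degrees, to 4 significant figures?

76.86°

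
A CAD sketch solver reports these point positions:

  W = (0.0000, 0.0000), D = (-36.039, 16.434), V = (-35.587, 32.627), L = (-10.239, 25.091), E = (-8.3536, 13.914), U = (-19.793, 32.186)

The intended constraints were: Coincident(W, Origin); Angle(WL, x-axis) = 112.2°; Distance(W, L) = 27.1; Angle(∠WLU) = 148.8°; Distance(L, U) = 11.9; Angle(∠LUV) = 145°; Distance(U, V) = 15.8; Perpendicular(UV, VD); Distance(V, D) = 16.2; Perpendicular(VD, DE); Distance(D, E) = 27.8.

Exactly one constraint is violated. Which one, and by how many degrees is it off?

Perpendicular(VD, DE) — off by 3.60°.

W = (0.00, 0.00) ✓; WL at 112.2° ✓; |WL| = 27.10 ✓; ∠WLU = 148.8° ✓; |LU| = 11.90 ✓; ∠LUV = 145.0° ✓; |UV| = 15.80 ✓; ∠(UV, VD) = 90.00° ✓; |VD| = 16.20 ✓; ∠(VD, DE) = 86.40° ✗; |DE| = 27.80 ✓.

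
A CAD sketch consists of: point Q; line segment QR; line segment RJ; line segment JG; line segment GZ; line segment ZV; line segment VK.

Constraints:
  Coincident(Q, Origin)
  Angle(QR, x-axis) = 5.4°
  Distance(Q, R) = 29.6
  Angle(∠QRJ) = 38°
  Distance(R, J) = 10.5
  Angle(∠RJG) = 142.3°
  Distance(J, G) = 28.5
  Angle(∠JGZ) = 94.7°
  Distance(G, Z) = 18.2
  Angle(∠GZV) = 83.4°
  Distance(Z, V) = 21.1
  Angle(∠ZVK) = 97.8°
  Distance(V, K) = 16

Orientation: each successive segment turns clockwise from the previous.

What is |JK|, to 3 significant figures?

7.42

Q is at the origin; QR runs at 5.4° with length 29.6, so R = (29.5, 2.79). ∠QRJ = 38.0° gives RJ at -137° from the x-axis; with |RJ| = 10.5, J = (21.8, -4.43). ∠RJG = 142.3° gives JG at -174° from the x-axis; with |JG| = 28.5, G = (-6.52, -7.26). ∠JGZ = 94.7° gives GZ at 100° from the x-axis; with |GZ| = 18.2, Z = (-9.80, 10.6). ∠GZV = 83.4° gives ZV at 3.80° from the x-axis; with |ZV| = 21.1, V = (11.2, 12.0). ∠ZVK = 97.8° gives VK at -78.4° from the x-axis; with |VK| = 16.0, K = (14.5, -3.63). Then |JK| = |K − J| = 7.42.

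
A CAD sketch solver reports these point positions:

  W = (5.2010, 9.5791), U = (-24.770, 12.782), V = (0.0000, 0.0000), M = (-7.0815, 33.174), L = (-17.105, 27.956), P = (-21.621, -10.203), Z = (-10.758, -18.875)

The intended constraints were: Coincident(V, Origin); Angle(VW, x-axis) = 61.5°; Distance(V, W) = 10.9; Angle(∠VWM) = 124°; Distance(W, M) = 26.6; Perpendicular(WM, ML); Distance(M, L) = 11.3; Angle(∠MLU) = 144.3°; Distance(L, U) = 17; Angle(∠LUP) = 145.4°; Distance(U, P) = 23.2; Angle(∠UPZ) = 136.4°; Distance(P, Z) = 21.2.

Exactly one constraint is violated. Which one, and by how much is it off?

Distance(P, Z) = 21.2 — off by 7.30.

V = (0.00, 0.00) ✓; VW at 61.50° ✓; |VW| = 10.90 ✓; ∠VWM = 124.0° ✓; |WM| = 26.60 ✓; ∠(WM, ML) = 90.00° ✓; |ML| = 11.30 ✓; ∠MLU = 144.3° ✓; |LU| = 17.00 ✓; ∠LUP = 145.4° ✓; |UP| = 23.20 ✓; ∠UPZ = 136.4° ✓; |PZ| = 13.90 ✗.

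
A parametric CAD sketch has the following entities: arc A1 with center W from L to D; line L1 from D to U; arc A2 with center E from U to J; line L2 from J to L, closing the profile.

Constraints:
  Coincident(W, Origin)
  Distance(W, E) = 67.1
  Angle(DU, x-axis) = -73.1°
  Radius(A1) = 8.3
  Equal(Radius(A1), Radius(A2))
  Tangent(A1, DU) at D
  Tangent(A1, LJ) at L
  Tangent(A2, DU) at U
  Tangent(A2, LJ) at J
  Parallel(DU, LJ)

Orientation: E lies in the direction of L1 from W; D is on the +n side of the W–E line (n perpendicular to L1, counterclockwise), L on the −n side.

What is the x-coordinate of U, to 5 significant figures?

27.448

The slot axis is L1's direction at -73.1°, so u = (cos -73.1°, sin -73.1°) = (0.29070, -0.95681) and n = (−sin -73.1°, cos -73.1°) = (0.95681, 0.29070). W is at the origin and E lies 67.1 along u from W, so E = 67.1·u = (19.506, -64.202). Tangency of A1 to both parallel lines with radius 8.3 puts D and L at W ± 8.3·n: D = (7.9416, 2.4128), L = (-7.9416, -2.4128). Equal radii place U and J the same way about E: U = E + 8.3·n = (27.448, -61.789), J = E − 8.3·n = (11.565, -66.615). So U.x = 27.448.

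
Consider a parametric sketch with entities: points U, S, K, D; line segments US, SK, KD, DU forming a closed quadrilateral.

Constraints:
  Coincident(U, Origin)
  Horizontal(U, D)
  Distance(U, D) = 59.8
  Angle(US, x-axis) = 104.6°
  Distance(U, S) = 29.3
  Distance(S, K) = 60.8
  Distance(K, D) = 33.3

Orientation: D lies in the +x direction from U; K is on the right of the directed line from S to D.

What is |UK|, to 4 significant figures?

36.63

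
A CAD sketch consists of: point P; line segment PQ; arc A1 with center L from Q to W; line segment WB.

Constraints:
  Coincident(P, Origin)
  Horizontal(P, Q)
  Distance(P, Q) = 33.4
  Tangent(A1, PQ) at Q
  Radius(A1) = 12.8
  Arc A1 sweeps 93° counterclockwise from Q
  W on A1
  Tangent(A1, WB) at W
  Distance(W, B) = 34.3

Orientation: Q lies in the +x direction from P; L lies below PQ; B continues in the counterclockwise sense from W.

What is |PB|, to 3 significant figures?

52.7

On A1, Q sits at bearing 90° from L; a 93° counterclockwise sweep puts W at bearing 183°, so W = L + 12.8·(cos 183°, sin 183°) = (20.6, -13.5). A1 meets WB tangentially, so LW is at right angles to WB, so WB runs along (−sin 183°, cos 183°); with |WB| = 34.3, B = (22.4, -47.7). Then |PB| = |B − P| = 52.7.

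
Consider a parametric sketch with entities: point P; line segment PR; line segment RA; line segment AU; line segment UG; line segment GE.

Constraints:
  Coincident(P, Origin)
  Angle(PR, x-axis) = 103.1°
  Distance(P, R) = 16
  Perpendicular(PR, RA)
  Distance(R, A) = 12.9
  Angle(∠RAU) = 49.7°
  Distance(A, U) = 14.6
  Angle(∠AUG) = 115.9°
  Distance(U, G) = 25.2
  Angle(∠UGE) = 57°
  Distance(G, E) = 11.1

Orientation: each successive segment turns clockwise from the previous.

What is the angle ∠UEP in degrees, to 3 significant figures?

15.3°

∠AUG = 115.9° gives UG at 179° from the x-axis; with |UG| = 25.2, G = (-22.9, 6.09). ∠UGE = 57.0° gives GE at 55.7° from the x-axis; with |GE| = 11.1, E = (-16.7, 15.3). Then cos ∠UEP = EU·EP / (|EU||EP|), giving 15.3°.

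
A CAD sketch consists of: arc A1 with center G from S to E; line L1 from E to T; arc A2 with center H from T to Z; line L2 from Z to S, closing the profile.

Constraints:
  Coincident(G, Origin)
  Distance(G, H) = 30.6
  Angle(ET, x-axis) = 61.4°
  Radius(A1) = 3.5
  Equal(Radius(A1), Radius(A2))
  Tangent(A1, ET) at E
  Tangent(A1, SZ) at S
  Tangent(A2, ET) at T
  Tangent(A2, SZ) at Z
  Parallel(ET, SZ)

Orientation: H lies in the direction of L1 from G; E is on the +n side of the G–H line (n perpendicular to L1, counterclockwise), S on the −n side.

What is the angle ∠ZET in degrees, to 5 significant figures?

12.885°

The slot axis is L1's direction at 61.4°, so u = (cos 61.4°, sin 61.4°) = (0.47869, 0.87798) and n = (−sin 61.4°, cos 61.4°) = (-0.87798, 0.47869). G is at the origin and H lies 30.6 along u from G, so H = 30.6·u = (14.648, 26.866). Tangency of A1 to both parallel lines with radius 3.5 puts E and S at G ± 3.5·n: E = (-3.0729, 1.6754), S = (3.0729, -1.6754). Equal radii place T and Z the same way about H: T = H + 3.5·n = (11.575, 28.542), Z = H − 3.5·n = (17.721, 25.191). Then cos ∠ZET = EZ·ET / (|EZ||ET|), giving 12.885°.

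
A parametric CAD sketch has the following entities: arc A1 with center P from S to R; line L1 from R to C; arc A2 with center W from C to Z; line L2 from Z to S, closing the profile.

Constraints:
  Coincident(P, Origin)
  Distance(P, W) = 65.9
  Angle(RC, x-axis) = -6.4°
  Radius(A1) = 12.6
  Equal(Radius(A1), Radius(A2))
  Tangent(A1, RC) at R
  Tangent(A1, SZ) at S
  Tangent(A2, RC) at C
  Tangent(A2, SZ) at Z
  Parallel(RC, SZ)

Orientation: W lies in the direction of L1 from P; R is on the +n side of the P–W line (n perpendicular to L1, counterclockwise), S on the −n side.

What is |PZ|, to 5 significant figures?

67.094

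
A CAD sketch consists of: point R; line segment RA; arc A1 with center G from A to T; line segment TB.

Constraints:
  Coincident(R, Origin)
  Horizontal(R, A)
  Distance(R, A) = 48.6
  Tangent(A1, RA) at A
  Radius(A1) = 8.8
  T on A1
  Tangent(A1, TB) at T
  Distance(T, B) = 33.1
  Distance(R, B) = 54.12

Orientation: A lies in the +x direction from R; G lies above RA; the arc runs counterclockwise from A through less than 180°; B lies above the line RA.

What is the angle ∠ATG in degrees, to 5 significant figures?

26.597°

Checks: ∠(GA, AR) = 90.00° ✓; |GT| = 8.800 ✓; ∠(GT, TB) = 90.00° ✓; |TB| = 33.10 ✓; |RB| = 54.12 ✓.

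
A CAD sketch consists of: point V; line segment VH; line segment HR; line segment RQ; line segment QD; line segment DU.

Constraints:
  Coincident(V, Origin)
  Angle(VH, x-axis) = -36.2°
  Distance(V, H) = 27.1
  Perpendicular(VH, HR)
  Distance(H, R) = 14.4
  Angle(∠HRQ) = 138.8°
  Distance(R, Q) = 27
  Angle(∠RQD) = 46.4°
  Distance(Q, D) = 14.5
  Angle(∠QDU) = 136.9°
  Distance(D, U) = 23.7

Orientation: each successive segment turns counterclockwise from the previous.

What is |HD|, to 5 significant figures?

27.854

V is at the origin; VH runs at -36.2° with length 27.1, so H = (21.869, -16.005). The perpendicularity gives HR at right angles to VH, so HR runs at 53.800°; with |HR| = 14.4, R = (30.373, -4.3852). ∠HRQ = 138.8° gives RQ at 95.000° from the x-axis; with |RQ| = 27.0, Q = (28.020, 22.512). ∠RQD = 46.4° gives QD at -131.40° from the x-axis; with |QD| = 14.5, D = (18.431, 11.635). Then |HD| = |D − H| = 27.854.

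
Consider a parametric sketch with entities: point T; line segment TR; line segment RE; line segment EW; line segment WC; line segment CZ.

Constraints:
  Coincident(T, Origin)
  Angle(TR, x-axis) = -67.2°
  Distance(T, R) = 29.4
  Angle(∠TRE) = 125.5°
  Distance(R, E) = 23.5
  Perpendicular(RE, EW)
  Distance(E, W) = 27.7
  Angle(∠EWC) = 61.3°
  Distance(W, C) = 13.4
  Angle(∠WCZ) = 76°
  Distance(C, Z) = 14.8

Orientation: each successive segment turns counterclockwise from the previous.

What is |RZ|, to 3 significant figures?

24.1

T is at the origin; TR runs at -67.2° with length 29.4, so R = (11.4, -27.1). ∠TRE = 125.5° gives RE at -12.7° from the x-axis; with |RE| = 23.5, E = (34.3, -32.3). RE is perpendicular to EW, so EW runs at 77.3°; with |EW| = 27.7, W = (40.4, -5.25). ∠EWC = 61.3° gives WC at -164° from the x-axis; with |WC| = 13.4, C = (27.5, -8.94). ∠WCZ = 76.0° gives CZ at -60.0° from the x-axis; with |CZ| = 14.8, Z = (34.9, -21.8). Then |RZ| = |Z − R| = 24.1.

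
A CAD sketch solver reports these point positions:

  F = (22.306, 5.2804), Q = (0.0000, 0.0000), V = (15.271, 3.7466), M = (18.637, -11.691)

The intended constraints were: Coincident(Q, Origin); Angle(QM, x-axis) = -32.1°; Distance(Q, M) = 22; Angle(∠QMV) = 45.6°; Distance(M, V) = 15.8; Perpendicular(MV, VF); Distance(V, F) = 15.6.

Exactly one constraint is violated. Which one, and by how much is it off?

Distance(V, F) = 15.6 — off by 8.40.

Q = (0.00, 0.00) ✓; QM at -32.10° ✓; |QM| = 22.00 ✓; ∠QMV = 45.60° ✓; |MV| = 15.80 ✓; ∠(MV, VF) = 90.00° ✓; |VF| = 7.200 ✗.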